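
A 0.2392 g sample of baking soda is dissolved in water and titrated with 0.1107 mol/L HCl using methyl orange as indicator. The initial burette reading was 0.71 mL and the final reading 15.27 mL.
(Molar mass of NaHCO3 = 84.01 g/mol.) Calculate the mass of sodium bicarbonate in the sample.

0.1354 g

NaHCO3 + HCl → NaCl + H2O + CO2
n(HCl) = 0.01456 L × 0.1107 mol/L = 1.612 × 10^-3 mol
n(NaHCO3) = 1.612 × 10^-3 mol (1:1 ratio)
mass of NaHCO3 = 1.612 × 10^-3 × 84.01 g/mol = 0.1354 g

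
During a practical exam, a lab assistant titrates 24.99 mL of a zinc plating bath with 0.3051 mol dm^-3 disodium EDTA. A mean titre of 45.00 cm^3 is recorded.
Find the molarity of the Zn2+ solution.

Zn^2+ + EDTA^4- → [Zn(EDTA)]^2-
n(EDTA) = 0.04500 L × 0.3051 mol/L = 0.01373 mol
n(Zn2+) = 0.01373 mol (1:1 mole ratio)
[Zn2+] = 0.01373 mol / 0.02499 L = 0.5494 mol/L

0.5494 mol/L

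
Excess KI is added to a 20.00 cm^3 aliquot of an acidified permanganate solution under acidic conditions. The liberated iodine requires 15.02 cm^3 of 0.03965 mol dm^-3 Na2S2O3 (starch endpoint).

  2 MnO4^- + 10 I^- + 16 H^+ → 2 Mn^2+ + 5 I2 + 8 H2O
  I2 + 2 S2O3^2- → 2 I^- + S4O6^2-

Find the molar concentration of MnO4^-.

n(S2O3^2-) = 0.01502 × 0.03965 = 5.955 × 10^-4 mol
n(I2) = n(S2O3^2-)/2 = 2.978 × 10^-4 mol
From the 2:5 ratio, n(MnO4^-) in the aliquot = 2/5 × 2.978 × 10^-4 = 1.191 × 10^-4 mol
[MnO4^-] = 1.191 × 10^-4 / 0.02000 = 0.005955 mol/L

0.005955 mol/L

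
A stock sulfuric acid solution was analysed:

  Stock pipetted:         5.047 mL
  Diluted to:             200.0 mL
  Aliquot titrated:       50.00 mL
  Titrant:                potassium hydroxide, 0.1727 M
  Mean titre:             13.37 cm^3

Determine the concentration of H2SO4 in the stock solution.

0.9150 M

H2SO4 + 2 KOH → K2SO4 + 2 H2O
n(KOH) = 0.01337 × 0.1727 = 2.309 × 10^-3 mol
From the 1:2 ratio, n(H2SO4) in the aliquot = 1/2 × 2.309 × 10^-3 = 1.154 × 10^-3 mol
[H2SO4]_dilute = 1.154 × 10^-3 / 0.05000 = 0.02309 mol/L
Dilution factor = 200.0 / 5.047 = 39.63
[H2SO4]_stock = 0.02309 × 39.63 = 0.9150 mol/L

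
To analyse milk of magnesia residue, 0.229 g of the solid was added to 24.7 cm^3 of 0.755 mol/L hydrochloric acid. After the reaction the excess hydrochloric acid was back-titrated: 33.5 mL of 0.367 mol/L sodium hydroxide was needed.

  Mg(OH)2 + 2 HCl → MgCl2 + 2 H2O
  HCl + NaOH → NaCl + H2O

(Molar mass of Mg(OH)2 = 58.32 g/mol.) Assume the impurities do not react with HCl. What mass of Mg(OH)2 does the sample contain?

0.185 g

n(HCl) added = 0.0247 × 0.755 = 0.0186 mol
n(NaOH) used in back-titration = 0.0335 × 0.367 = 0.0123 mol
n(HCl) left over = 0.0123 mol (1:1 ratio)
n(HCl) consumed by analyte = 0.0186 − 0.0123 = 6.35 × 10^-3 mol
From the 1:2 ratio, n(Mg(OH)2) = 1/2 × 6.35 × 10^-3 = 3.18 × 10^-3 mol
mass of Mg(OH)2 = 3.18 × 10^-3 × 58.32 = 0.185 g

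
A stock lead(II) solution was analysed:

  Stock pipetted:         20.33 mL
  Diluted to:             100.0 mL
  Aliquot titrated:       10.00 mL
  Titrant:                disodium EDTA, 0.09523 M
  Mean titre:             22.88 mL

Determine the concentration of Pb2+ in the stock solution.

1.072 M

Pb^2+ + EDTA^4- → [Pb(EDTA)]^2-
n(EDTA) = 0.02288 × 0.09523 = 2.179 × 10^-3 mol
n(Pb2+) in the aliquot = 2.179 × 10^-3 mol (1:1 ratio)
[Pb2+]_dilute = 2.179 × 10^-3 / 0.01000 = 0.2179 mol/L
Dilution factor = 100.0 / 20.33 = 4.919
[Pb2+]_stock = 0.2179 × 4.919 = 1.072 mol/L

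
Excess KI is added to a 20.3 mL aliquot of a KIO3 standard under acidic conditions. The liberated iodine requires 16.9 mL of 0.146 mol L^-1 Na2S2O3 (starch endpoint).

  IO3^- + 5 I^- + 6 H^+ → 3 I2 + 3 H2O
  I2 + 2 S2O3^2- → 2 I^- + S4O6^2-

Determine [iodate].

0.0203 mol/L

n(S2O3^2-) = 0.0169 × 0.146 = 2.47 × 10^-3 mol
n(I2) = n(S2O3^2-)/2 = 1.23 × 10^-3 mol
From the 1:3 ratio, n(IO3^-) in the aliquot = 1/3 × 1.23 × 10^-3 = 4.11 × 10^-4 mol
[IO3^-] = 4.11 × 10^-4 / 0.0203 = 0.0203 mol/L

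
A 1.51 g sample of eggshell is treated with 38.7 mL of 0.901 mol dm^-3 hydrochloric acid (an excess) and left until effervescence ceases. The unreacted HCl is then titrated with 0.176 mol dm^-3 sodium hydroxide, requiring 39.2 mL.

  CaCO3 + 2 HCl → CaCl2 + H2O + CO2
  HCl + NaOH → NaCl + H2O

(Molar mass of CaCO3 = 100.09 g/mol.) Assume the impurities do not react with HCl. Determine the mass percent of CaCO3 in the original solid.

92.7 %

n(HCl) added = 0.0387 × 0.901 = 0.0349 mol
n(NaOH) used in back-titration = 0.0392 × 0.176 = 6.90 × 10^-3 mol
n(HCl) left over = 6.90 × 10^-3 mol (1:1 ratio)
n(HCl) consumed by analyte = 0.0349 − 6.90 × 10^-3 = 0.0280 mol
From the 1:2 ratio, n(CaCO3) = 1/2 × 0.0280 = 0.0140 mol
mass of CaCO3 = 0.0140 × 100.09 = 1.40 g
% CaCO3 = 1.40 / 1.51 × 100 = 92.7 %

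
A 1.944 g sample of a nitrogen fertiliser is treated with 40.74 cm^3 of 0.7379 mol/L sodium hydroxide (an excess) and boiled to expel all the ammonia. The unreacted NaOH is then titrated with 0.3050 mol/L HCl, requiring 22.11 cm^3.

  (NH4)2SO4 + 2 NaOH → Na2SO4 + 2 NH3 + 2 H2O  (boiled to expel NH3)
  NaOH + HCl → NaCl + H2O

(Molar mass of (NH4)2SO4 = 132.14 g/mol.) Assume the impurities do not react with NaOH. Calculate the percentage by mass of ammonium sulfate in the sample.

79.25 %

n(NaOH) added = 0.04074 × 0.7379 = 0.03006 mol
n(HCl) used in back-titration = 0.02211 × 0.3050 = 6.744 × 10^-3 mol
n(NaOH) left over = 6.744 × 10^-3 mol (1:1 ratio)
n(NaOH) consumed by analyte = 0.03006 − 6.744 × 10^-3 = 0.02332 mol
From the 1:2 ratio, n((NH4)2SO4) = 1/2 × 0.02332 = 0.01166 mol
mass of (NH4)2SO4 = 0.01166 × 132.14 = 1.541 g
% (NH4)2SO4 = 1.541 / 1.944 × 100 = 79.25 %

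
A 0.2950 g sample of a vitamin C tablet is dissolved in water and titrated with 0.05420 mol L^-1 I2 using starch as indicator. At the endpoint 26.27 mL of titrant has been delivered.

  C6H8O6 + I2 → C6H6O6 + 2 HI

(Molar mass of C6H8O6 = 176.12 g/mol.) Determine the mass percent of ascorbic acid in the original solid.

n(I2) = 0.02627 L × 0.05420 mol/L = 1.424 × 10^-3 mol
n(C6H8O6) = 1.424 × 10^-3 mol (1:1 ratio)
mass of C6H8O6 = 1.424 × 10^-3 × 176.12 g/mol = 0.2508 g
% C6H8O6 = 0.2508 / 0.2950 × 100 = 85.01 %

85.01 %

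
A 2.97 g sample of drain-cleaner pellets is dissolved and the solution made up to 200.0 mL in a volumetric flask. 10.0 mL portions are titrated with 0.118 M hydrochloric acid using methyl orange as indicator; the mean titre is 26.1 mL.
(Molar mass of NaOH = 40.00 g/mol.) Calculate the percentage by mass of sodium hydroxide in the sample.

83.0 %

NaOH + HCl → NaCl + H2O
n(HCl) per titration = 0.0261 × 0.118 = 3.08 × 10^-3 mol
n(NaOH) in each aliquot = 3.08 × 10^-3 mol (1:1 ratio)
n(NaOH) in the whole flask = 3.08 × 10^-3 × 200.0/10.0 = 0.0616 mol
mass of NaOH = 0.0616 × 40.00 = 2.46 g
% NaOH = 2.46 / 2.97 × 100 = 83.0 %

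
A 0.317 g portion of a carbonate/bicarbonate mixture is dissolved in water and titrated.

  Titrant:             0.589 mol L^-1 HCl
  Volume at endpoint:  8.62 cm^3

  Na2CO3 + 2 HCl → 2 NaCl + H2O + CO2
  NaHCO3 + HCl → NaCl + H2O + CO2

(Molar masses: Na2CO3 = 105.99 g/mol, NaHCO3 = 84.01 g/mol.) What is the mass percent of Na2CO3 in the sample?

59.0 %

n(HCl) = 0.00862 × 0.589 = 5.08 × 10^-3 mol
Let x = n(Na2CO3), y = n(NaHCO3).
Titrant: 2x + 1y = 5.08 × 10^-3;  mass: 105.99x + 84.01y = 0.317
Solving, x = 1.77 × 10^-3 mol, y = 1.55 × 10^-3 mol
mass of Na2CO3 = 1.77 × 10^-3 × 105.99 = 0.187 g
% Na2CO3 = 0.187 / 0.317 × 100 = 59.0 %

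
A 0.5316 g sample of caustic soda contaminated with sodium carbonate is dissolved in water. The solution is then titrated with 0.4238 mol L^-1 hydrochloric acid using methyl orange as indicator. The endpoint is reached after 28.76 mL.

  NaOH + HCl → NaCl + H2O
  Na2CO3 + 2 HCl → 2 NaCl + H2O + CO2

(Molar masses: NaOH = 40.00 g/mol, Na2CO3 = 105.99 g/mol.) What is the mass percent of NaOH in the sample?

n(HCl) = 0.02876 × 0.4238 = 0.01219 mol
Let x = n(NaOH), y = n(Na2CO3).
Titrant: 1x + 2y = 0.01219;  mass: 40.00x + 105.99y = 0.5316
Solving, x = 8.798 × 10^-3 mol, y = 1.695 × 10^-3 mol
mass of NaOH = 8.798 × 10^-3 × 40.00 = 0.3519 g
% NaOH = 0.3519 / 0.5316 × 100 = 66.20 %

66.20 %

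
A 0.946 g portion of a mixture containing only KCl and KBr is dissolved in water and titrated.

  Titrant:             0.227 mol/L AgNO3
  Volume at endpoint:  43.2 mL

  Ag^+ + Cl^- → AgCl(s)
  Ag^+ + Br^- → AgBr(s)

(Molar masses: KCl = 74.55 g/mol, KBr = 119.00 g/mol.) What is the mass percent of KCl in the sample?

39.2 %

n(AgNO3) = 0.0432 × 0.227 = 9.81 × 10^-3 mol
Let x = n(KCl), y = n(KBr).
Titrant: 1x + 1y = 9.81 × 10^-3;  mass: 74.55x + 119.00y = 0.946
Solving, x = 4.97 × 10^-3 mol, y = 4.84 × 10^-3 mol
mass of KCl = 4.97 × 10^-3 × 74.55 = 0.371 g
% KCl = 0.371 / 0.946 × 100 = 39.2 %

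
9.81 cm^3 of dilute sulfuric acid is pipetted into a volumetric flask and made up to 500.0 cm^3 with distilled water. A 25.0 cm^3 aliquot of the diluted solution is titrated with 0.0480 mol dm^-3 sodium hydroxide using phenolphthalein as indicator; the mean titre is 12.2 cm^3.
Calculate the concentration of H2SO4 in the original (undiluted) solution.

0.597 mol/L

H2SO4 + 2 NaOH → Na2SO4 + 2 H2O
n(NaOH) = 0.0122 × 0.0480 = 5.86 × 10^-4 mol
From the 1:2 ratio, n(H2SO4) in the aliquot = 1/2 × 5.86 × 10^-4 = 2.93 × 10^-4 mol
[H2SO4]_dilute = 2.93 × 10^-4 / 0.0250 = 0.0117 mol/L
Dilution factor = 500.0 / 9.81 = 50.97
[H2SO4]_stock = 0.0117 × 50.97 = 0.597 mol/L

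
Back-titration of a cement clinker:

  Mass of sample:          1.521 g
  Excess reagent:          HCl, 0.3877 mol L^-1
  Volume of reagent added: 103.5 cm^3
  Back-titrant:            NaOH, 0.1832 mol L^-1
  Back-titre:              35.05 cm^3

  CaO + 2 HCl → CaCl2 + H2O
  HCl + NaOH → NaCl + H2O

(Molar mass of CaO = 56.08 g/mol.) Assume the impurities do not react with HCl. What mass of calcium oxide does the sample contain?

0.9451 g

n(HCl) added = 0.1035 × 0.3877 = 0.04013 mol
n(NaOH) used in back-titration = 0.03505 × 0.1832 = 6.421 × 10^-3 mol
n(HCl) left over = 6.421 × 10^-3 mol (1:1 ratio)
n(HCl) consumed by analyte = 0.04013 − 6.421 × 10^-3 = 0.03371 mol
From the 1:2 ratio, n(CaO) = 1/2 × 0.03371 = 0.01685 mol
mass of CaO = 0.01685 × 56.08 = 0.9451 g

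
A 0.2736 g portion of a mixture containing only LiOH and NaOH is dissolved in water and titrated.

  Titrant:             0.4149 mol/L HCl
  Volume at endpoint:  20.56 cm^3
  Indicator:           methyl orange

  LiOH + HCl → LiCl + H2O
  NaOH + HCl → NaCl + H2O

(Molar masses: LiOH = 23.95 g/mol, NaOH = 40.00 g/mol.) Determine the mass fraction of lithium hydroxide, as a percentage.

36.88 %

n(HCl) = 0.02056 × 0.4149 = 8.530 × 10^-3 mol
Let x = n(LiOH), y = n(NaOH).
Titrant: 1x + 1y = 8.530 × 10^-3;  mass: 23.95x + 40.00y = 0.2736
Solving, x = 4.213 × 10^-3 mol, y = 4.318 × 10^-3 mol
mass of LiOH = 4.213 × 10^-3 × 23.95 = 0.1009 g
% LiOH = 0.1009 / 0.2736 × 100 = 36.88 %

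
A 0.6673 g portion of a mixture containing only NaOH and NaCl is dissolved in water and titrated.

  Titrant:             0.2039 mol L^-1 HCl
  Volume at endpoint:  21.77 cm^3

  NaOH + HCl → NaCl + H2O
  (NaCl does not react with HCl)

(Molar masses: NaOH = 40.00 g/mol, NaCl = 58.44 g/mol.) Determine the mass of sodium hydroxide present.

0.1776 g

n(HCl) = 0.02177 × 0.2039 = 4.439 × 10^-3 mol
Let x = n(NaOH), y = n(NaCl).
Titrant: 1x = 4.439 × 10^-3;  mass: 40.00x + 58.44y = 0.6673
Solving, x = 4.439 × 10^-3 mol, y = 8.380 × 10^-3 mol
mass of NaOH = 4.439 × 10^-3 × 40.00 = 0.1776 g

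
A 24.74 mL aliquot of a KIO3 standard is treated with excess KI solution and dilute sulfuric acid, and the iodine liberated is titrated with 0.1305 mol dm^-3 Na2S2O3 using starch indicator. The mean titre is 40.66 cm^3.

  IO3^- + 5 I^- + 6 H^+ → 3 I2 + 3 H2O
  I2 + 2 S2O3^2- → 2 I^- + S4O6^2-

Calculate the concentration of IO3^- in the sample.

0.03575 mol/L

n(S2O3^2-) = 0.04066 × 0.1305 = 5.306 × 10^-3 mol
n(I2) = n(S2O3^2-)/2 = 2.653 × 10^-3 mol
From the 1:3 ratio, n(IO3^-) in the aliquot = 1/3 × 2.653 × 10^-3 = 8.844 × 10^-4 mol
[IO3^-] = 8.844 × 10^-4 / 0.02474 = 0.03575 mol/L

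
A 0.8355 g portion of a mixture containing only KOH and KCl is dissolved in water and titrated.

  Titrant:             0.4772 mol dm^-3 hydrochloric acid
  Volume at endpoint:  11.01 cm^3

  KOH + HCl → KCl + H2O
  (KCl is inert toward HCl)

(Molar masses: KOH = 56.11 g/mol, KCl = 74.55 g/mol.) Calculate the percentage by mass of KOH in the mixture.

35.28 %

n(HCl) = 0.01101 × 0.4772 = 5.254 × 10^-3 mol
Let x = n(KOH), y = n(KCl).
Titrant: 1x = 5.254 × 10^-3;  mass: 56.11x + 74.55y = 0.8355
Solving, x = 5.254 × 10^-3 mol, y = 7.253 × 10^-3 mol
mass of KOH = 5.254 × 10^-3 × 56.11 = 0.2948 g
% KOH = 0.2948 / 0.8355 × 100 = 35.28 %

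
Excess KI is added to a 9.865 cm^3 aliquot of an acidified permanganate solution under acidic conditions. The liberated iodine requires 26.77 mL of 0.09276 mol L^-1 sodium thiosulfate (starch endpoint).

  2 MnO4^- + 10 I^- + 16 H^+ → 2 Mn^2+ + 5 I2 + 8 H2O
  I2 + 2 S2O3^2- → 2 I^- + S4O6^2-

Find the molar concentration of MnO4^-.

n(S2O3^2-) = 0.02677 × 0.09276 = 2.483 × 10^-3 mol
n(I2) = n(S2O3^2-)/2 = 1.242 × 10^-3 mol
From the 2:5 ratio, n(MnO4^-) in the aliquot = 2/5 × 1.242 × 10^-3 = 4.966 × 10^-4 mol
[MnO4^-] = 4.966 × 10^-4 / 0.009865 = 0.05034 mol/L

0.05034 mol/L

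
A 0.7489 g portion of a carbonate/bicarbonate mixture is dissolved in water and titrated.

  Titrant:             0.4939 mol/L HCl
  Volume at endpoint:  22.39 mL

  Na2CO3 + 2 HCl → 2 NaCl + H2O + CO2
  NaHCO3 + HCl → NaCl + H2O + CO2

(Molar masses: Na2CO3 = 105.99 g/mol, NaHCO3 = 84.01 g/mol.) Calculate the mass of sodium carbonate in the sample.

0.3078 g

n(HCl) = 0.02239 × 0.4939 = 0.01106 mol
Let x = n(Na2CO3), y = n(NaHCO3).
Titrant: 2x + 1y = 0.01106;  mass: 105.99x + 84.01y = 0.7489
Solving, x = 2.904 × 10^-3 mol, y = 5.251 × 10^-3 mol
mass of Na2CO3 = 2.904 × 10^-3 × 105.99 = 0.3078 g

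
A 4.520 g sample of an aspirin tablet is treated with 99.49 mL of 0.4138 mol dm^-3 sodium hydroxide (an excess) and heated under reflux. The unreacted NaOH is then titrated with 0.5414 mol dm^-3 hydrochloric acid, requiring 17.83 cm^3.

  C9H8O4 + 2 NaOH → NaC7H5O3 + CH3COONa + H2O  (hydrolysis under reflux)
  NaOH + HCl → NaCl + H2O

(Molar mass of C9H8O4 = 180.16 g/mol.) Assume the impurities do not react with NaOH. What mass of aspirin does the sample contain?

n(NaOH) added = 0.09949 × 0.4138 = 0.04117 mol
n(HCl) used in back-titration = 0.01783 × 0.5414 = 9.653 × 10^-3 mol
n(NaOH) left over = 9.653 × 10^-3 mol (1:1 ratio)
n(NaOH) consumed by analyte = 0.04117 − 9.653 × 10^-3 = 0.03152 mol
From the 1:2 ratio, n(C9H8O4) = 1/2 × 0.03152 = 0.01576 mol
mass of C9H8O4 = 0.01576 × 180.16 = 2.839 g

2.839 g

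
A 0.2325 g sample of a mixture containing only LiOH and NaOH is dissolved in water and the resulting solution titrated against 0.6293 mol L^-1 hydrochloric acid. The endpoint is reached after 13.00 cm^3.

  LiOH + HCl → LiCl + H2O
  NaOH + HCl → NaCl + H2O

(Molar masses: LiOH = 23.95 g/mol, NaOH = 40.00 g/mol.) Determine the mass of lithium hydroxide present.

n(HCl) = 0.01300 × 0.6293 = 8.181 × 10^-3 mol
Let x = n(LiOH), y = n(NaOH).
Titrant: 1x + 1y = 8.181 × 10^-3;  mass: 23.95x + 40.00y = 0.2325
Solving, x = 5.903 × 10^-3 mol, y = 2.278 × 10^-3 mol
mass of LiOH = 5.903 × 10^-3 × 23.95 = 0.1414 g

0.1414 g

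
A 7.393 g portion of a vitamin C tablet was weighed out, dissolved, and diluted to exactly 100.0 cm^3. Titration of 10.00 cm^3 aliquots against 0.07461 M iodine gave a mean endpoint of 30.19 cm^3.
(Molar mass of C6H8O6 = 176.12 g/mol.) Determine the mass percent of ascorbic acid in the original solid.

C6H8O6 + I2 → C6H6O6 + 2 HI
n(I2) per titration = 0.03019 × 0.07461 = 2.252 × 10^-3 mol
n(C6H8O6) in each aliquot = 2.252 × 10^-3 mol (1:1 ratio)
n(C6H8O6) in the whole flask = 2.252 × 10^-3 × 100.0/10.00 = 0.02252 mol
mass of C6H8O6 = 0.02252 × 176.12 = 3.967 g
% C6H8O6 = 3.967 / 7.393 × 100 = 53.66 %

53.66 %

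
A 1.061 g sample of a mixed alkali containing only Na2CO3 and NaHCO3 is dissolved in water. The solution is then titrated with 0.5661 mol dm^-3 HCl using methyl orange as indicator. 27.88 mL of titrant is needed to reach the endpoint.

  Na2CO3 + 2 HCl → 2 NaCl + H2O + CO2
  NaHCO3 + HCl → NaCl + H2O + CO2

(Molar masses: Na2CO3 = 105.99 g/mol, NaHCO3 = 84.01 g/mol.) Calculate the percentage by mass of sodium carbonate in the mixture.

42.66 %

n(HCl) = 0.02788 × 0.5661 = 0.01578 mol
Let x = n(Na2CO3), y = n(NaHCO3).
Titrant: 2x + 1y = 0.01578;  mass: 105.99x + 84.01y = 1.061
Solving, x = 4.271 × 10^-3 mol, y = 7.241 × 10^-3 mol
mass of Na2CO3 = 4.271 × 10^-3 × 105.99 = 0.4527 g
% Na2CO3 = 0.4527 / 1.061 × 100 = 42.66 %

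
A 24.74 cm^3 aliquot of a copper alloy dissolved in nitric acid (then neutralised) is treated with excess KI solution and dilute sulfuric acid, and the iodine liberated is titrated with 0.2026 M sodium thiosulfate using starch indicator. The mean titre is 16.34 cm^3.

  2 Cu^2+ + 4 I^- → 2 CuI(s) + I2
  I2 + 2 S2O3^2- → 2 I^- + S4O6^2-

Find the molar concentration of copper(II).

0.1338 M

n(S2O3^2-) = 0.01634 × 0.2026 = 3.310 × 10^-3 mol
n(I2) = n(S2O3^2-)/2 = 1.655 × 10^-3 mol
From the 2:1 ratio, n(Cu2+) in the aliquot = 2/1 × 1.655 × 10^-3 = 3.310 × 10^-3 mol
[Cu2+] = 3.310 × 10^-3 / 0.02474 = 0.1338 mol/L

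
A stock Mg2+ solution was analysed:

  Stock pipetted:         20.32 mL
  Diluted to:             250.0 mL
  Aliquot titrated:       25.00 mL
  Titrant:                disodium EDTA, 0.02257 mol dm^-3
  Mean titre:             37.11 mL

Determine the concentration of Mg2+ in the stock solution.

0.4122 mol/L

Mg^2+ + EDTA^4- → [Mg(EDTA)]^2-
n(EDTA) = 0.03711 × 0.02257 = 8.376 × 10^-4 mol
n(Mg2+) in the aliquot = 8.376 × 10^-4 mol (1:1 ratio)
[Mg2+]_dilute = 8.376 × 10^-4 / 0.02500 = 0.03350 mol/L
Dilution factor = 250.0 / 20.32 = 12.30
[Mg2+]_stock = 0.03350 × 12.30 = 0.4122 mol/L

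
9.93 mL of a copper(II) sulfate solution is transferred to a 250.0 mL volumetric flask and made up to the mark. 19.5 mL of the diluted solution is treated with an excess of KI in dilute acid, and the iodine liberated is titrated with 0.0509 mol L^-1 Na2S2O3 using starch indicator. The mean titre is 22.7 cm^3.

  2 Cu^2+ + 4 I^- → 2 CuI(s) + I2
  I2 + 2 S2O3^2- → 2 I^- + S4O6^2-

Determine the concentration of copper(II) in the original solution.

1.49 mol/L

n(S2O3^2-) = 0.0227 × 0.0509 = 1.16 × 10^-3 mol
n(I2) = n(S2O3^2-)/2 = 5.78 × 10^-4 mol
From the 2:1 ratio, n(Cu2+) in the aliquot = 2/1 × 5.78 × 10^-4 = 1.16 × 10^-3 mol
[Cu2+]_dilute = 1.16 × 10^-3 / 0.0195 = 0.0593 mol/L
[Cu2+]_original = 0.0593 × 250.0/9.93 = 1.49 mol/L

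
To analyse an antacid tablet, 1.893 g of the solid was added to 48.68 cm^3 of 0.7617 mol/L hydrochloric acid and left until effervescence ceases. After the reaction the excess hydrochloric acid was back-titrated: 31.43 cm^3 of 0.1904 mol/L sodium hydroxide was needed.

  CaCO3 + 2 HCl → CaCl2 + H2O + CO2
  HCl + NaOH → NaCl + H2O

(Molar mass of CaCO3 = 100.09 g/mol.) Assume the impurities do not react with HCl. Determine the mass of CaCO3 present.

1.556 g

n(HCl) added = 0.04868 × 0.7617 = 0.03708 mol
n(NaOH) used in back-titration = 0.03143 × 0.1904 = 5.984 × 10^-3 mol
n(HCl) left over = 5.984 × 10^-3 mol (1:1 ratio)
n(HCl) consumed by analyte = 0.03708 − 5.984 × 10^-3 = 0.03110 mol
From the 1:2 ratio, n(CaCO3) = 1/2 × 0.03110 = 0.01555 mol
mass of CaCO3 = 0.01555 × 100.09 = 1.556 g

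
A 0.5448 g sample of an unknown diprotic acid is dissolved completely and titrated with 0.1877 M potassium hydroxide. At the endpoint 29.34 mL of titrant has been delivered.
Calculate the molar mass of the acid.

197.9 g/mol

n(KOH) = 0.02934 L × 0.1877 mol/L = 5.507 × 10^-3 mol
From the 1:2 ratio, n(H2A) = 1/2 × 5.507 × 10^-3 = 2.754 × 10^-3 mol
M = m / n = 0.5448 g / 2.754 × 10^-3 mol = 197.9 g/mol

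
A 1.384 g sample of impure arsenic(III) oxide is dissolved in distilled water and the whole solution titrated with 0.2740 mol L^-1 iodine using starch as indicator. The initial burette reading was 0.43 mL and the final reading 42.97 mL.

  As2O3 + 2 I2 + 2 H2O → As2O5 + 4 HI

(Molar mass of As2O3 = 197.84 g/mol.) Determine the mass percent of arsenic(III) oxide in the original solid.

n(I2) = 0.04254 L × 0.2740 mol/L = 0.01166 mol
From the 1:2 ratio, n(As2O3) = 1/2 × 0.01166 = 5.828 × 10^-3 mol
mass of As2O3 = 5.828 × 10^-3 × 197.84 g/mol = 1.153 g
% As2O3 = 1.153 / 1.384 × 100 = 83.31 %

83.31 %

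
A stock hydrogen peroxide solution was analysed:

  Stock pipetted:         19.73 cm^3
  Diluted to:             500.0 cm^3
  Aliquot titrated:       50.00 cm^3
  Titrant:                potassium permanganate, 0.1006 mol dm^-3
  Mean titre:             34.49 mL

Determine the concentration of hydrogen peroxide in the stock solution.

2 MnO4^- + 5 H2O2 + 6 H^+ → 2 Mn^2+ + 5 O2 + 8 H2O
n(KMnO4) = 0.03449 × 0.1006 = 3.470 × 10^-3 mol
From the 5:2 ratio, n(H2O2) in the aliquot = 5/2 × 3.470 × 10^-3 = 8.674 × 10^-3 mol
[H2O2]_dilute = 8.674 × 10^-3 / 0.05000 = 0.1735 mol/L
Dilution factor = 500.0 / 19.73 = 25.34
[H2O2]_stock = 0.1735 × 25.34 = 4.396 mol/L

4.396 mol/L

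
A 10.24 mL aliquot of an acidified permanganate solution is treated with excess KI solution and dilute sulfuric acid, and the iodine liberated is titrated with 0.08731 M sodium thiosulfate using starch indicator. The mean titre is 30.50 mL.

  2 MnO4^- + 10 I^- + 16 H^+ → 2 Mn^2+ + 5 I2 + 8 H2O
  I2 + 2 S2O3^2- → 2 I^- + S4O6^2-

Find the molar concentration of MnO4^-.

0.05201 M

n(S2O3^2-) = 0.03050 × 0.08731 = 2.663 × 10^-3 mol
n(I2) = n(S2O3^2-)/2 = 1.331 × 10^-3 mol
From the 2:5 ratio, n(MnO4^-) in the aliquot = 2/5 × 1.331 × 10^-3 = 5.326 × 10^-4 mol
[MnO4^-] = 5.326 × 10^-4 / 0.01024 = 0.05201 mol/L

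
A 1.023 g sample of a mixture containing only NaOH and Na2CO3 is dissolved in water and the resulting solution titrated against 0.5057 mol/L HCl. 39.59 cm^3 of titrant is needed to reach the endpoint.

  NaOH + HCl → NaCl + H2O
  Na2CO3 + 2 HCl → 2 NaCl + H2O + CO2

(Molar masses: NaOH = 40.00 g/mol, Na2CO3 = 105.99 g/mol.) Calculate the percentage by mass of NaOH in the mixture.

n(HCl) = 0.03959 × 0.5057 = 0.02002 mol
Let x = n(NaOH), y = n(Na2CO3).
Titrant: 1x + 2y = 0.02002;  mass: 40.00x + 105.99y = 1.023
Solving, x = 2.924 × 10^-3 mol, y = 8.548 × 10^-3 mol
mass of NaOH = 2.924 × 10^-3 × 40.00 = 0.1170 g
% NaOH = 0.1170 / 1.023 × 100 = 11.43 %

11.43 %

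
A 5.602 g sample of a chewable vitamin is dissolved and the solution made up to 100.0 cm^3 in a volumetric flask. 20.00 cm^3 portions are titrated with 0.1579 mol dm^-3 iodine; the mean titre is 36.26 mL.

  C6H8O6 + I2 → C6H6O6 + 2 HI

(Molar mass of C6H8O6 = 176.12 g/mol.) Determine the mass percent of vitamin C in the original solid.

n(I2) per titration = 0.03626 × 0.1579 = 5.725 × 10^-3 mol
n(C6H8O6) in each aliquot = 5.725 × 10^-3 mol (1:1 ratio)
n(C6H8O6) in the whole flask = 5.725 × 10^-3 × 100.0/20.00 = 0.02863 mol
mass of C6H8O6 = 0.02863 × 176.12 = 5.042 g
% C6H8O6 = 5.042 / 5.602 × 100 = 90.00 %

90.00 %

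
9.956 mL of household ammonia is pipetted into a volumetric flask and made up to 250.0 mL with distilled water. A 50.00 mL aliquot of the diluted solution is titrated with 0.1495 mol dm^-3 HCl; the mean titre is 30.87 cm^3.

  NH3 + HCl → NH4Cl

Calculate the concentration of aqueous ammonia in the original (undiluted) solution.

2.318 mol/L

n(HCl) = 0.03087 × 0.1495 = 4.615 × 10^-3 mol
n(NH3) in the aliquot = 4.615 × 10^-3 mol (1:1 ratio)
[NH3]_dilute = 4.615 × 10^-3 / 0.05000 = 0.09230 mol/L
Dilution factor = 250.0 / 9.956 = 25.11
[NH3]_stock = 0.09230 × 25.11 = 2.318 mol/L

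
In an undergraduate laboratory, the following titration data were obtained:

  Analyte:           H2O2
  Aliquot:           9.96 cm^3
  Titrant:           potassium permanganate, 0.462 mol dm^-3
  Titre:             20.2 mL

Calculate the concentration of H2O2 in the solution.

2 MnO4^- + 5 H2O2 + 6 H^+ → 2 Mn^2+ + 5 O2 + 8 H2O
n(KMnO4) = 0.0202 L × 0.462 mol/L = 9.33 × 10^-3 mol
From the 5:2 mole ratio, n(H2O2) = 5/2 × 9.33 × 10^-3 = 0.0233 mol
[H2O2] = 0.0233 mol / 0.00996 L = 2.34 mol/L

2.34 mol/L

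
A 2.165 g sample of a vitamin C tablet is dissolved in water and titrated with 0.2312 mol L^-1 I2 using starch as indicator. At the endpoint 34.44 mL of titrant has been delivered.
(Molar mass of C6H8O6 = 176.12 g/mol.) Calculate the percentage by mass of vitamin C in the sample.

64.77 %

C6H8O6 + I2 → C6H6O6 + 2 HI
n(I2) = 0.03444 L × 0.2312 mol/L = 7.963 × 10^-3 mol
n(C6H8O6) = 7.963 × 10^-3 mol (1:1 ratio)
mass of C6H8O6 = 7.963 × 10^-3 × 176.12 g/mol = 1.402 g
% C6H8O6 = 1.402 / 2.165 × 100 = 64.77 %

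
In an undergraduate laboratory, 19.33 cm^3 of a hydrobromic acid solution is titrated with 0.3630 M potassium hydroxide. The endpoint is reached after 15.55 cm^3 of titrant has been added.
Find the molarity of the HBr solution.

HBr + KOH → KBr + H2O
n(KOH) = 0.01555 L × 0.3630 mol/L = 5.645 × 10^-3 mol
n(HBr) = 5.645 × 10^-3 mol (1:1 mole ratio)
[HBr] = 5.645 × 10^-3 mol / 0.01933 L = 0.2920 mol/L

0.2920 M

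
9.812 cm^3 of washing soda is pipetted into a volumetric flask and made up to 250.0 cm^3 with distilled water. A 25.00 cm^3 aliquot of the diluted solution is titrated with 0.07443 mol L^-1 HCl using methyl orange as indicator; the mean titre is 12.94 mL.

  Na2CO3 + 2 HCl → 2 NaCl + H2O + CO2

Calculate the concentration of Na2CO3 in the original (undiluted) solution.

0.4908 mol/L

n(HCl) = 0.01294 × 0.07443 = 9.631 × 10^-4 mol
From the 1:2 ratio, n(Na2CO3) in the aliquot = 1/2 × 9.631 × 10^-4 = 4.816 × 10^-4 mol
[Na2CO3]_dilute = 4.816 × 10^-4 / 0.02500 = 0.01926 mol/L
Dilution factor = 250.0 / 9.812 = 25.48
[Na2CO3]_stock = 0.01926 × 25.48 = 0.4908 mol/L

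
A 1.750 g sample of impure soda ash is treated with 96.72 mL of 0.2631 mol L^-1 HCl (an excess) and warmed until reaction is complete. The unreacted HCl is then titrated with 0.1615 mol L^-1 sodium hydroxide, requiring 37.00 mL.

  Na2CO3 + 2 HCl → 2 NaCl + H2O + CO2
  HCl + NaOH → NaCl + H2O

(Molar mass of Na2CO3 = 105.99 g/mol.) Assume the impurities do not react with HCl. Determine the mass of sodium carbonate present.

1.032 g

n(HCl) added = 0.09672 × 0.2631 = 0.02545 mol
n(NaOH) used in back-titration = 0.03700 × 0.1615 = 5.975 × 10^-3 mol
n(HCl) left over = 5.975 × 10^-3 mol (1:1 ratio)
n(HCl) consumed by analyte = 0.02545 − 5.975 × 10^-3 = 0.01947 mol
From the 1:2 ratio, n(Na2CO3) = 1/2 × 0.01947 = 9.736 × 10^-3 mol
mass of Na2CO3 = 9.736 × 10^-3 × 105.99 = 1.032 g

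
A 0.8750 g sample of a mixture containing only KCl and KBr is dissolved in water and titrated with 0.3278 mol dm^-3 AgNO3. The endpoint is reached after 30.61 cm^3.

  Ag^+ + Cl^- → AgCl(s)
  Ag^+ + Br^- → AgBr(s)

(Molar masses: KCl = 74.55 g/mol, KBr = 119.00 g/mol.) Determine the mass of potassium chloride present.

n(AgNO3) = 0.03061 × 0.3278 = 0.01003 mol
Let x = n(KCl), y = n(KBr).
Titrant: 1x + 1y = 0.01003;  mass: 74.55x + 119.00y = 0.8750
Solving, x = 7.178 × 10^-3 mol, y = 2.856 × 10^-3 mol
mass of KCl = 7.178 × 10^-3 × 74.55 = 0.5351 g

0.5351 g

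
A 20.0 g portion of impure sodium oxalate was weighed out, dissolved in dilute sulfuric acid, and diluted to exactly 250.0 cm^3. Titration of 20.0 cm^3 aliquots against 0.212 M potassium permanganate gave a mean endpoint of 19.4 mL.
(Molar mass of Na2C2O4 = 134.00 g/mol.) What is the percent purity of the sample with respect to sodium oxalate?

2 MnO4^- + 5 C2O4^2- + 16 H^+ → 2 Mn^2+ + 10 CO2 + 8 H2O
n(KMnO4) per titration = 0.0194 × 0.212 = 4.11 × 10^-3 mol
From the 5:2 ratio, n(Na2C2O4) in each aliquot = 5/2 × 4.11 × 10^-3 = 0.0103 mol
n(Na2C2O4) in the whole flask = 0.0103 × 250.0/20.0 = 0.129 mol
mass of Na2C2O4 = 0.129 × 134.00 = 17.2 g
% Na2C2O4 = 17.2 / 20.0 × 100 = 86.1 %

86.1 %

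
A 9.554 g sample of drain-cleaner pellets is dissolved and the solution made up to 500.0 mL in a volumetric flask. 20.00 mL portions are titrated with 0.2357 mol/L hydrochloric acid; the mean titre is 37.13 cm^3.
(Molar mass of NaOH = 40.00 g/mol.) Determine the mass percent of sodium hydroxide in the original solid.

NaOH + HCl → NaCl + H2O
n(HCl) per titration = 0.03713 × 0.2357 = 8.752 × 10^-3 mol
n(NaOH) in each aliquot = 8.752 × 10^-3 mol (1:1 ratio)
n(NaOH) in the whole flask = 8.752 × 10^-3 × 500.0/20.00 = 0.2188 mol
mass of NaOH = 0.2188 × 40.00 = 8.752 g
% NaOH = 8.752 / 9.554 × 100 = 91.60 %

91.60 %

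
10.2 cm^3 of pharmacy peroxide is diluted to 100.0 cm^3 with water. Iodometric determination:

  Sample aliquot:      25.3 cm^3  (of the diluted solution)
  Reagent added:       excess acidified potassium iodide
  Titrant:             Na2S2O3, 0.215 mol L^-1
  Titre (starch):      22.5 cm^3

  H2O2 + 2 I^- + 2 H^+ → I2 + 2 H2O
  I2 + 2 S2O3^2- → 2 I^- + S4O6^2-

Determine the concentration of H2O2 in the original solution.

0.937 mol/L

n(S2O3^2-) = 0.0225 × 0.215 = 4.84 × 10^-3 mol
n(I2) = n(S2O3^2-)/2 = 2.42 × 10^-3 mol
n(H2O2) in the aliquot = 2.42 × 10^-3 mol (1:1 ratio)
[H2O2]_dilute = 2.42 × 10^-3 / 0.0253 = 0.0956 mol/L
[H2O2]_original = 0.0956 × 100.0/10.2 = 0.937 mol/L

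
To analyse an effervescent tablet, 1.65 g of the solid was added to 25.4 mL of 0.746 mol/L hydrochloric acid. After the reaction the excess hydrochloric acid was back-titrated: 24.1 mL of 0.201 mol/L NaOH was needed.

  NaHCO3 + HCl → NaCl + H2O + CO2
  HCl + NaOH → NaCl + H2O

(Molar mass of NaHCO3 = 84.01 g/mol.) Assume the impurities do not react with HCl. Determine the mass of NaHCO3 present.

1.18 g

n(HCl) added = 0.0254 × 0.746 = 0.0189 mol
n(NaOH) used in back-titration = 0.0241 × 0.201 = 4.84 × 10^-3 mol
n(HCl) left over = 4.84 × 10^-3 mol (1:1 ratio)
n(HCl) consumed by analyte = 0.0189 − 4.84 × 10^-3 = 0.0141 mol
n(NaHCO3) = 0.0141 mol (1:1 ratio)
mass of NaHCO3 = 0.0141 × 84.01 = 1.18 g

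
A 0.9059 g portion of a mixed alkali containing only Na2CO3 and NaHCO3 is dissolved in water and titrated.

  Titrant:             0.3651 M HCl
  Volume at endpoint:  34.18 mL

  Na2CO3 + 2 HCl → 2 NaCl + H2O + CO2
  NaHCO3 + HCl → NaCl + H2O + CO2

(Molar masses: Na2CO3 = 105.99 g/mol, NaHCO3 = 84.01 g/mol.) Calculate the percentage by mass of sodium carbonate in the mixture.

n(HCl) = 0.03418 × 0.3651 = 0.01248 mol
Let x = n(Na2CO3), y = n(NaHCO3).
Titrant: 2x + 1y = 0.01248;  mass: 105.99x + 84.01y = 0.9059
Solving, x = 2.297 × 10^-3 mol, y = 7.886 × 10^-3 mol
mass of Na2CO3 = 2.297 × 10^-3 × 105.99 = 0.2434 g
% Na2CO3 = 0.2434 / 0.9059 × 100 = 26.87 %

26.87 %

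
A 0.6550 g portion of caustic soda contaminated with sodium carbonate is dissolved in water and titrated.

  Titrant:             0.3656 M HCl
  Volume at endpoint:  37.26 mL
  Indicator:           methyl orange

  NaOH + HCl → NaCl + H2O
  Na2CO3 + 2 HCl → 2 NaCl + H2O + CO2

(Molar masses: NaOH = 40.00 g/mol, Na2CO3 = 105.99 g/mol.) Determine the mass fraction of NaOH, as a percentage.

n(HCl) = 0.03726 × 0.3656 = 0.01362 mol
Let x = n(NaOH), y = n(Na2CO3).
Titrant: 1x + 2y = 0.01362;  mass: 40.00x + 105.99y = 0.6550
Solving, x = 5.149 × 10^-3 mol, y = 4.237 × 10^-3 mol
mass of NaOH = 5.149 × 10^-3 × 40.00 = 0.2060 g
% NaOH = 0.2060 / 0.6550 × 100 = 31.44 %

31.44 %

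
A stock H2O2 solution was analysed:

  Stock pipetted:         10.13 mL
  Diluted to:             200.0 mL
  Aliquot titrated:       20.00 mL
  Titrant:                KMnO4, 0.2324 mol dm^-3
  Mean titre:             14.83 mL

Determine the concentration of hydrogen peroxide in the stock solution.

2 MnO4^- + 5 H2O2 + 6 H^+ → 2 Mn^2+ + 5 O2 + 8 H2O
n(KMnO4) = 0.01483 × 0.2324 = 3.446 × 10^-3 mol
From the 5:2 ratio, n(H2O2) in the aliquot = 5/2 × 3.446 × 10^-3 = 8.616 × 10^-3 mol
[H2O2]_dilute = 8.616 × 10^-3 / 0.02000 = 0.4308 mol/L
Dilution factor = 200.0 / 10.13 = 19.74
[H2O2]_stock = 0.4308 × 19.74 = 8.506 mol/L

8.506 mol/L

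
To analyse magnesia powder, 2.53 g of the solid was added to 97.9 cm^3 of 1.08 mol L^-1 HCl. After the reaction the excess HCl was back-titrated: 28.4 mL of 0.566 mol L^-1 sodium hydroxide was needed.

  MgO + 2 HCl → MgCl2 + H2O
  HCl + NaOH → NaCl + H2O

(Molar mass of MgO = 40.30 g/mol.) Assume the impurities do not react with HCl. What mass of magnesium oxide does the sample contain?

n(HCl) added = 0.0979 × 1.08 = 0.106 mol
n(NaOH) used in back-titration = 0.0284 × 0.566 = 0.0161 mol
n(HCl) left over = 0.0161 mol (1:1 ratio)
n(HCl) consumed by analyte = 0.106 − 0.0161 = 0.0897 mol
From the 1:2 ratio, n(MgO) = 1/2 × 0.0897 = 0.0448 mol
mass of MgO = 0.0448 × 40.30 = 1.81 g

1.81 g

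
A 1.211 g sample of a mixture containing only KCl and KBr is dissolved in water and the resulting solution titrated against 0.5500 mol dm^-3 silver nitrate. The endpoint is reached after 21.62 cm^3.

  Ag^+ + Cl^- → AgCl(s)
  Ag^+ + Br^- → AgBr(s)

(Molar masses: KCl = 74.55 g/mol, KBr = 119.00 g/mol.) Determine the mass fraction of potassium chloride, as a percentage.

n(AgNO3) = 0.02162 × 0.5500 = 0.01189 mol
Let x = n(KCl), y = n(KBr).
Titrant: 1x + 1y = 0.01189;  mass: 74.55x + 119.00y = 1.211
Solving, x = 4.590 × 10^-3 mol, y = 7.301 × 10^-3 mol
mass of KCl = 4.590 × 10^-3 × 74.55 = 0.3422 g
% KCl = 0.3422 / 1.211 × 100 = 28.26 %

28.26 %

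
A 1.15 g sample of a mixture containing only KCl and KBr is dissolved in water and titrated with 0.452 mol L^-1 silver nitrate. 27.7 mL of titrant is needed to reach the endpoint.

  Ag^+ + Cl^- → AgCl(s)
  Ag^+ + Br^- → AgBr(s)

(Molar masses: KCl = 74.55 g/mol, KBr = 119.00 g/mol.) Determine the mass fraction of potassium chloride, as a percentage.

49.6 %

n(AgNO3) = 0.0277 × 0.452 = 0.0125 mol
Let x = n(KCl), y = n(KBr).
Titrant: 1x + 1y = 0.0125;  mass: 74.55x + 119.00y = 1.15
Solving, x = 7.65 × 10^-3 mol, y = 4.87 × 10^-3 mol
mass of KCl = 7.65 × 10^-3 × 74.55 = 0.570 g
% KCl = 0.570 / 1.15 × 100 = 49.6 %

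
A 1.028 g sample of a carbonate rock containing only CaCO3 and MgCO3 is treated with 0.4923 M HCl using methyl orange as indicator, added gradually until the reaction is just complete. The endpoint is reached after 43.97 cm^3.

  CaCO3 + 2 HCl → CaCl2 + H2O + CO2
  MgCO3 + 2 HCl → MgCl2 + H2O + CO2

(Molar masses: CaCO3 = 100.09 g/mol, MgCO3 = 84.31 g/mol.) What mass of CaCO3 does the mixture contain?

0.7326 g

n(HCl) = 0.04397 × 0.4923 = 0.02165 mol
Let x = n(CaCO3), y = n(MgCO3).
Titrant: 2x + 2y = 0.02165;  mass: 100.09x + 84.31y = 1.028
Solving, x = 7.319 × 10^-3 mol, y = 3.504 × 10^-3 mol
mass of CaCO3 = 7.319 × 10^-3 × 100.09 = 0.7326 g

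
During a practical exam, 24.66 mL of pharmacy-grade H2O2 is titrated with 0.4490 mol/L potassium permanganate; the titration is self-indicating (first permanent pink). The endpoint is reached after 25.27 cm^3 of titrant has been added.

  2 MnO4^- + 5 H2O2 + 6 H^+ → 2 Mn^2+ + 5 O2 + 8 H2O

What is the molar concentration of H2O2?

n(KMnO4) = 0.02527 L × 0.4490 mol/L = 0.01135 mol
From the 5:2 mole ratio, n(H2O2) = 5/2 × 0.01135 = 0.02837 mol
[H2O2] = 0.02837 mol / 0.02466 L = 1.150 mol/L

1.150 mol/L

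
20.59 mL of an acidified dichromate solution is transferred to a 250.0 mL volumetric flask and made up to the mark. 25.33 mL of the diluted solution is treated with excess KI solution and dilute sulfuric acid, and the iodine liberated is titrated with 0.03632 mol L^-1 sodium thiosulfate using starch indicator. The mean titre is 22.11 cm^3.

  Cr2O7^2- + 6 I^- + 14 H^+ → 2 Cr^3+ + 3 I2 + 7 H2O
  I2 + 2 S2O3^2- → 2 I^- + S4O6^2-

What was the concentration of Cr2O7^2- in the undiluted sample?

0.06416 mol/L

n(S2O3^2-) = 0.02211 × 0.03632 = 8.030 × 10^-4 mol
n(I2) = n(S2O3^2-)/2 = 4.015 × 10^-4 mol
From the 1:3 ratio, n(Cr2O7^2-) in the aliquot = 1/3 × 4.015 × 10^-4 = 1.338 × 10^-4 mol
[Cr2O7^2-]_dilute = 1.338 × 10^-4 / 0.02533 = 0.005284 mol/L
[Cr2O7^2-]_original = 0.005284 × 250.0/20.59 = 0.06416 mol/L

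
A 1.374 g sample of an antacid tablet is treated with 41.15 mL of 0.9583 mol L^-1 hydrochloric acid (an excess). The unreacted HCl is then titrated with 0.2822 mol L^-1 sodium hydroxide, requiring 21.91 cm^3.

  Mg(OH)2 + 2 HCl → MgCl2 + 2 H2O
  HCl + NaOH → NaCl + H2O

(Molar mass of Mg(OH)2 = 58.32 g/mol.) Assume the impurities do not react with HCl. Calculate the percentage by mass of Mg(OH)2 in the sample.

n(HCl) added = 0.04115 × 0.9583 = 0.03943 mol
n(NaOH) used in back-titration = 0.02191 × 0.2822 = 6.183 × 10^-3 mol
n(HCl) left over = 6.183 × 10^-3 mol (1:1 ratio)
n(HCl) consumed by analyte = 0.03943 − 6.183 × 10^-3 = 0.03325 mol
From the 1:2 ratio, n(Mg(OH)2) = 1/2 × 0.03325 = 0.01663 mol
mass of Mg(OH)2 = 0.01663 × 58.32 = 0.9696 g
% Mg(OH)2 = 0.9696 / 1.374 × 100 = 70.57 %

70.57 %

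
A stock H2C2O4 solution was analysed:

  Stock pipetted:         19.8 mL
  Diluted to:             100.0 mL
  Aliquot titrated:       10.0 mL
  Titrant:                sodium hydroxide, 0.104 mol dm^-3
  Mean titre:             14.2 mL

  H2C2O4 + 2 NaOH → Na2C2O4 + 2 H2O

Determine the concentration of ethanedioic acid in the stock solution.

n(NaOH) = 0.0142 × 0.104 = 1.48 × 10^-3 mol
From the 1:2 ratio, n(H2C2O4) in the aliquot = 1/2 × 1.48 × 10^-3 = 7.38 × 10^-4 mol
[H2C2O4]_dilute = 7.38 × 10^-4 / 0.0100 = 0.0738 mol/L
Dilution factor = 100.0 / 19.8 = 5.051
[H2C2O4]_stock = 0.0738 × 5.051 = 0.373 mol/L

0.373 mol/L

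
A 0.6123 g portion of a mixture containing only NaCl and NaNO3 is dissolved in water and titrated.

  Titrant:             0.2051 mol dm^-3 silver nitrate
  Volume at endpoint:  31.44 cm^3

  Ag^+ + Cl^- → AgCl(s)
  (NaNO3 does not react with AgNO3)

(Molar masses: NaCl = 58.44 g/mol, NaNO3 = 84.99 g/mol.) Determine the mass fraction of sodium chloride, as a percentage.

n(AgNO3) = 0.03144 × 0.2051 = 6.448 × 10^-3 mol
Let x = n(NaCl), y = n(NaNO3).
Titrant: 1x = 6.448 × 10^-3;  mass: 58.44x + 84.99y = 0.6123
Solving, x = 6.448 × 10^-3 mol, y = 2.770 × 10^-3 mol
mass of NaCl = 6.448 × 10^-3 × 58.44 = 0.3768 g
% NaCl = 0.3768 / 0.6123 × 100 = 61.55 %

61.55 %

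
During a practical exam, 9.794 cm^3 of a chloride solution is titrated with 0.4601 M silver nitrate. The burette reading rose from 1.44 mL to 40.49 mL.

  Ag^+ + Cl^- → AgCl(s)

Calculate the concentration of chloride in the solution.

1.834 M

n(AgNO3) = 0.03905 L × 0.4601 mol/L = 0.01797 mol
n(Cl-) = 0.01797 mol (1:1 mole ratio)
[Cl-] = 0.01797 mol / 0.009794 L = 1.834 mol/L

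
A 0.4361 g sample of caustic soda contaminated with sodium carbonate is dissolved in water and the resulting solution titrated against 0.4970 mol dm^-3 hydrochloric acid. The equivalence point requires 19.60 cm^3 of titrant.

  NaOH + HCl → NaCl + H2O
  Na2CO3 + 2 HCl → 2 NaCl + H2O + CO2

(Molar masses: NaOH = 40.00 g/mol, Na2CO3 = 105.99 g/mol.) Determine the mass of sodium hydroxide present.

0.2467 g

n(HCl) = 0.01960 × 0.4970 = 9.741 × 10^-3 mol
Let x = n(NaOH), y = n(Na2CO3).
Titrant: 1x + 2y = 9.741 × 10^-3;  mass: 40.00x + 105.99y = 0.4361
Solving, x = 6.167 × 10^-3 mol, y = 1.787 × 10^-3 mol
mass of NaOH = 6.167 × 10^-3 × 40.00 = 0.2467 g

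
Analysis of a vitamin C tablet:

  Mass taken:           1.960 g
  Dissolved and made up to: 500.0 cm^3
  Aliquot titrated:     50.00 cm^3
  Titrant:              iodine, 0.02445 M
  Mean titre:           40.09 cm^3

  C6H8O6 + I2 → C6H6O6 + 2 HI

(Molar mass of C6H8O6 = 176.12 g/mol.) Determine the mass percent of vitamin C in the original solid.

88.08 %

n(I2) per titration = 0.04009 × 0.02445 = 9.802 × 10^-4 mol
n(C6H8O6) in each aliquot = 9.802 × 10^-4 mol (1:1 ratio)
n(C6H8O6) in the whole flask = 9.802 × 10^-4 × 500.0/50.00 = 9.802 × 10^-3 mol
mass of C6H8O6 = 9.802 × 10^-3 × 176.12 = 1.726 g
% C6H8O6 = 1.726 / 1.960 × 100 = 88.08 %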